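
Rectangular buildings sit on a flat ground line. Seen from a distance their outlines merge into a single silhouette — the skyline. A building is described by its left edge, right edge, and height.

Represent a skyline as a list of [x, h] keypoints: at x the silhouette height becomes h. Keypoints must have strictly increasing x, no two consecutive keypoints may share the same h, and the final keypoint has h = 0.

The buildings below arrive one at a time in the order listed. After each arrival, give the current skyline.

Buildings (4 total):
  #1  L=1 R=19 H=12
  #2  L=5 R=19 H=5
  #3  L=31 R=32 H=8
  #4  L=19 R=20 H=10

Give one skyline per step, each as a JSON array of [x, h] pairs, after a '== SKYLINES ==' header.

== SKYLINES ==
[[1,12],[19,0]]
[[1,12],[19,0]]
[[1,12],[19,0],[31,8],[32,0]]
[[1,12],[19,10],[20,0],[31,8],[32,0]]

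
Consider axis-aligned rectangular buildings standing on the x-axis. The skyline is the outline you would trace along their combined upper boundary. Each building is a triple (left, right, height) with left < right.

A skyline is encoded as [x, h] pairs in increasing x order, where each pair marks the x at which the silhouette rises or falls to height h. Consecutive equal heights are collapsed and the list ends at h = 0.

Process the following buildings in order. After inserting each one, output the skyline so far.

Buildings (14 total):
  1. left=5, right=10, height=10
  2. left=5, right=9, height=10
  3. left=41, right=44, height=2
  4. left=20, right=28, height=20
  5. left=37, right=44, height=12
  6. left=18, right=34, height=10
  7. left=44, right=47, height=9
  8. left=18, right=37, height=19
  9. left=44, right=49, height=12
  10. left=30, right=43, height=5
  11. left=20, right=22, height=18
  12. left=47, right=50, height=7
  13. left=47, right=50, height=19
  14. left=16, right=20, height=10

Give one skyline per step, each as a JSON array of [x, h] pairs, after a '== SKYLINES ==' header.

== SKYLINES ==
[[5,10],[10,0]]
[[5,10],[10,0]]
[[5,10],[10,0],[41,2],[44,0]]
[[5,10],[10,0],[20,20],[28,0],[41,2],[44,0]]
[[5,10],[10,0],[20,20],[28,0],[37,12],[44,0]]
[[5,10],[10,0],[18,10],[20,20],[28,10],[34,0],[37,12],[44,0]]
[[5,10],[10,0],[18,10],[20,20],[28,10],[34,0],[37,12],[44,9],[47,0]]
[[5,10],[10,0],[18,19],[20,20],[28,19],[37,12],[44,9],[47,0]]
[[5,10],[10,0],[18,19],[20,20],[28,19],[37,12],[49,0]]
[[5,10],[10,0],[18,19],[20,20],[28,19],[37,12],[49,0]]
[[5,10],[10,0],[18,19],[20,20],[28,19],[37,12],[49,0]]
[[5,10],[10,0],[18,19],[20,20],[28,19],[37,12],[49,7],[50,0]]
[[5,10],[10,0],[18,19],[20,20],[28,19],[37,12],[47,19],[50,0]]
[[5,10],[10,0],[16,10],[18,19],[20,20],[28,19],[37,12],[47,19],[50,0]]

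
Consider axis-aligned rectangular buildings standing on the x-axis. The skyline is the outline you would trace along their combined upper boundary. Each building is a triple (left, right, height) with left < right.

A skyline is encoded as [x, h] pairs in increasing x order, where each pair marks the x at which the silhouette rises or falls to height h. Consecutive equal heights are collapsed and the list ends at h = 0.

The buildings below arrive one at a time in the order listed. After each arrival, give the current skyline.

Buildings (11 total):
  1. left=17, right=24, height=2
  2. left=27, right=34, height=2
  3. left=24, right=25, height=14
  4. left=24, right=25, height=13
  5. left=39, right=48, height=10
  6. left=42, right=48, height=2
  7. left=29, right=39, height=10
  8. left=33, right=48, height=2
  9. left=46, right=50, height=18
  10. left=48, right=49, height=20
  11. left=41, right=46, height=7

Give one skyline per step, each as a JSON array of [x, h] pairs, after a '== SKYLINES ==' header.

== SKYLINES ==
[[17,2],[24,0]]
[[17,2],[24,0],[27,2],[34,0]]
[[17,2],[24,14],[25,0],[27,2],[34,0]]
[[17,2],[24,14],[25,0],[27,2],[34,0]]
[[17,2],[24,14],[25,0],[27,2],[34,0],[39,10],[48,0]]
[[17,2],[24,14],[25,0],[27,2],[34,0],[39,10],[48,0]]
[[17,2],[24,14],[25,0],[27,2],[29,10],[48,0]]
[[17,2],[24,14],[25,0],[27,2],[29,10],[48,0]]
[[17,2],[24,14],[25,0],[27,2],[29,10],[46,18],[50,0]]
[[17,2],[24,14],[25,0],[27,2],[29,10],[46,18],[48,20],[49,18],[50,0]]
[[17,2],[24,14],[25,0],[27,2],[29,10],[46,18],[48,20],[49,18],[50,0]]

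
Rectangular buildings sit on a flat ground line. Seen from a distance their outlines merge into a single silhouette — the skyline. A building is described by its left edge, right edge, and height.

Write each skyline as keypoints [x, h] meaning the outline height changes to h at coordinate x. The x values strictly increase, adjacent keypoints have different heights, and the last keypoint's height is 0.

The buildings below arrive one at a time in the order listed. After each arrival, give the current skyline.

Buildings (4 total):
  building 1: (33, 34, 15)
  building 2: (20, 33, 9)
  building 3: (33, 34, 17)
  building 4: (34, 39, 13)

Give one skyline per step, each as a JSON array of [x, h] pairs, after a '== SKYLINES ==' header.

== SKYLINES ==
[[33,15],[34,0]]
[[20,9],[33,15],[34,0]]
[[20,9],[33,17],[34,0]]
[[20,9],[33,17],[34,13],[39,0]]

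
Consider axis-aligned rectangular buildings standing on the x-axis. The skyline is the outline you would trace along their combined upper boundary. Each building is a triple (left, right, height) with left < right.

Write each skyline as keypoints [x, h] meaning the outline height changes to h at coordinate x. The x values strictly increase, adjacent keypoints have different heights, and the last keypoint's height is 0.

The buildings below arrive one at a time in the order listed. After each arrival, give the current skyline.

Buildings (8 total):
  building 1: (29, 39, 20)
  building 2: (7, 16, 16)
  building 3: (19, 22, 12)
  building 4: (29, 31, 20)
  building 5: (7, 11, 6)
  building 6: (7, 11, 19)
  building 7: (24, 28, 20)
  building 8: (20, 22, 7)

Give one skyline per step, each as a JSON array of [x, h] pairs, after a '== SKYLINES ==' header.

== SKYLINES ==
[[29,20],[39,0]]
[[7,16],[16,0],[29,20],[39,0]]
[[7,16],[16,0],[19,12],[22,0],[29,20],[39,0]]
[[7,16],[16,0],[19,12],[22,0],[29,20],[39,0]]
[[7,16],[16,0],[19,12],[22,0],[29,20],[39,0]]
[[7,19],[11,16],[16,0],[19,12],[22,0],[29,20],[39,0]]
[[7,19],[11,16],[16,0],[19,12],[22,0],[24,20],[28,0],[29,20],[39,0]]
[[7,19],[11,16],[16,0],[19,12],[22,0],[24,20],[28,0],[29,20],[39,0]]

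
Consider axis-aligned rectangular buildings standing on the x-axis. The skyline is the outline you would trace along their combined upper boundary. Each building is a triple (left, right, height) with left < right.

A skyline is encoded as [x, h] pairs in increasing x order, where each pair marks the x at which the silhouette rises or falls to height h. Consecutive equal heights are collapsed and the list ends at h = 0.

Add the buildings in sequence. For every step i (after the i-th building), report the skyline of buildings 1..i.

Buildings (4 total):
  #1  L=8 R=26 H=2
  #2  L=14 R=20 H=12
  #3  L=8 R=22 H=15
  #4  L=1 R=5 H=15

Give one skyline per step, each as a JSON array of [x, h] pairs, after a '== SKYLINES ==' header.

== SKYLINES ==
[[8,2],[26,0]]
[[8,2],[14,12],[20,2],[26,0]]
[[8,15],[22,2],[26,0]]
[[1,15],[5,0],[8,15],[22,2],[26,0]]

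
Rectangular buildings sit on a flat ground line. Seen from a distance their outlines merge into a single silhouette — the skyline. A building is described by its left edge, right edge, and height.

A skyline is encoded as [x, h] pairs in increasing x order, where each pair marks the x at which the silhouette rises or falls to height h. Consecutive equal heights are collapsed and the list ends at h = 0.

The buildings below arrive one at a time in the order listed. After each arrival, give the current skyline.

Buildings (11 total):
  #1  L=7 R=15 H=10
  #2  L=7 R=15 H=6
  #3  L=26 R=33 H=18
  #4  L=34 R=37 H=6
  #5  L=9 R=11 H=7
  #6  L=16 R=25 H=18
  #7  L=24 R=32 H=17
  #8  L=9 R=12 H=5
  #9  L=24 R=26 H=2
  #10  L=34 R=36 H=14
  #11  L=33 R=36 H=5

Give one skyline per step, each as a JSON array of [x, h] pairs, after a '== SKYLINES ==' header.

== SKYLINES ==
[[7,10],[15,0]]
[[7,10],[15,0]]
[[7,10],[15,0],[26,18],[33,0]]
[[7,10],[15,0],[26,18],[33,0],[34,6],[37,0]]
[[7,10],[15,0],[26,18],[33,0],[34,6],[37,0]]
[[7,10],[15,0],[16,18],[25,0],[26,18],[33,0],[34,6],[37,0]]
[[7,10],[15,0],[16,18],[25,17],[26,18],[33,0],[34,6],[37,0]]
[[7,10],[15,0],[16,18],[25,17],[26,18],[33,0],[34,6],[37,0]]
[[7,10],[15,0],[16,18],[25,17],[26,18],[33,0],[34,6],[37,0]]
[[7,10],[15,0],[16,18],[25,17],[26,18],[33,0],[34,14],[36,6],[37,0]]
[[7,10],[15,0],[16,18],[25,17],[26,18],[33,5],[34,14],[36,6],[37,0]]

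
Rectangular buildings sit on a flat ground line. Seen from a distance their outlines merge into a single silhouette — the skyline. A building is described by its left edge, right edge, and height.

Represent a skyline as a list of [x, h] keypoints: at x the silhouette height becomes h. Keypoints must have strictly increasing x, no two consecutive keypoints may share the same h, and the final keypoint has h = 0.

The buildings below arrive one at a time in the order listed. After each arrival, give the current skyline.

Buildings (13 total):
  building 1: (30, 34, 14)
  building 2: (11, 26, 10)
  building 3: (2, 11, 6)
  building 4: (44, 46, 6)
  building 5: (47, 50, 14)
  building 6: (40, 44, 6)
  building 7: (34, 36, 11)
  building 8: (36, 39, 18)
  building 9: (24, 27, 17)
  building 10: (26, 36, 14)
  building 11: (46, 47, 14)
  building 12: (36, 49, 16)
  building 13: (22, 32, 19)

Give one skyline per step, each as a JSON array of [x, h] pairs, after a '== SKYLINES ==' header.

== SKYLINES ==
[[30,14],[34,0]]
[[11,10],[26,0],[30,14],[34,0]]
[[2,6],[11,10],[26,0],[30,14],[34,0]]
[[2,6],[11,10],[26,0],[30,14],[34,0],[44,6],[46,0]]
[[2,6],[11,10],[26,0],[30,14],[34,0],[44,6],[46,0],[47,14],[50,0]]
[[2,6],[11,10],[26,0],[30,14],[34,0],[40,6],[46,0],[47,14],[50,0]]
[[2,6],[11,10],[26,0],[30,14],[34,11],[36,0],[40,6],[46,0],[47,14],[50,0]]
[[2,6],[11,10],[26,0],[30,14],[34,11],[36,18],[39,0],[40,6],[46,0],[47,14],[50,0]]
[[2,6],[11,10],[24,17],[27,0],[30,14],[34,11],[36,18],[39,0],[40,6],[46,0],[47,14],[50,0]]
[[2,6],[11,10],[24,17],[27,14],[36,18],[39,0],[40,6],[46,0],[47,14],[50,0]]
[[2,6],[11,10],[24,17],[27,14],[36,18],[39,0],[40,6],[46,14],[50,0]]
[[2,6],[11,10],[24,17],[27,14],[36,18],[39,16],[49,14],[50,0]]
[[2,6],[11,10],[22,19],[32,14],[36,18],[39,16],[49,14],[50,0]]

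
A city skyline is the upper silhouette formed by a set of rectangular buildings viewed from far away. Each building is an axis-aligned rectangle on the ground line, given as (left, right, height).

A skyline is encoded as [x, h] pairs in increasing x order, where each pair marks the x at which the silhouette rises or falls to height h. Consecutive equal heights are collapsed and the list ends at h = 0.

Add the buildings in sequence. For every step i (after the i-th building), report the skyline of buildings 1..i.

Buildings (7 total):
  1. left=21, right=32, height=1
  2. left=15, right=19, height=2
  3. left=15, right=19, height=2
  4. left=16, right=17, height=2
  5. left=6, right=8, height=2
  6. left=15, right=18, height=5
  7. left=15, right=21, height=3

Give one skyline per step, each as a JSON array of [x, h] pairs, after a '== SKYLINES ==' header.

== SKYLINES ==
[[21,1],[32,0]]
[[15,2],[19,0],[21,1],[32,0]]
[[15,2],[19,0],[21,1],[32,0]]
[[15,2],[19,0],[21,1],[32,0]]
[[6,2],[8,0],[15,2],[19,0],[21,1],[32,0]]
[[6,2],[8,0],[15,5],[18,2],[19,0],[21,1],[32,0]]
[[6,2],[8,0],[15,5],[18,3],[21,1],[32,0]]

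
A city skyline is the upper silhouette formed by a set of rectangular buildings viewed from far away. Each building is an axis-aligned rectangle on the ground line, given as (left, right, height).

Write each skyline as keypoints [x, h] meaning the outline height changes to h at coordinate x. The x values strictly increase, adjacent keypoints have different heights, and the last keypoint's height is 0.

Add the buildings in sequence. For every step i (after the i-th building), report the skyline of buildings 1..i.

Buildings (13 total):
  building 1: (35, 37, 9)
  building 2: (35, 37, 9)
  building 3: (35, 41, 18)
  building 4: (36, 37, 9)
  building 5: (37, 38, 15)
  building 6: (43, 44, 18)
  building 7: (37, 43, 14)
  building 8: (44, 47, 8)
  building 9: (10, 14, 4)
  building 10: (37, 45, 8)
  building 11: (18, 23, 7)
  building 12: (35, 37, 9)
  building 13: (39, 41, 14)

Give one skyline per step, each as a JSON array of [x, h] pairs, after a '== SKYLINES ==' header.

== SKYLINES ==
[[35,9],[37,0]]
[[35,9],[37,0]]
[[35,18],[41,0]]
[[35,18],[41,0]]
[[35,18],[41,0]]
[[35,18],[41,0],[43,18],[44,0]]
[[35,18],[41,14],[43,18],[44,0]]
[[35,18],[41,14],[43,18],[44,8],[47,0]]
[[10,4],[14,0],[35,18],[41,14],[43,18],[44,8],[47,0]]
[[10,4],[14,0],[35,18],[41,14],[43,18],[44,8],[47,0]]
[[10,4],[14,0],[18,7],[23,0],[35,18],[41,14],[43,18],[44,8],[47,0]]
[[10,4],[14,0],[18,7],[23,0],[35,18],[41,14],[43,18],[44,8],[47,0]]
[[10,4],[14,0],[18,7],[23,0],[35,18],[41,14],[43,18],[44,8],[47,0]]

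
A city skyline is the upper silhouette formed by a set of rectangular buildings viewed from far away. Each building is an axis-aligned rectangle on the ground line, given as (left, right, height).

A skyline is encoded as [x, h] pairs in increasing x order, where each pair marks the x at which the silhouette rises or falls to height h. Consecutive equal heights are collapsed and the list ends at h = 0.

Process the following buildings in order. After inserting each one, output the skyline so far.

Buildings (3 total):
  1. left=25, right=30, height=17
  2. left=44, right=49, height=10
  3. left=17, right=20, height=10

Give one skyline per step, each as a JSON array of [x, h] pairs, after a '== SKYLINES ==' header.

== SKYLINES ==
[[25,17],[30,0]]
[[25,17],[30,0],[44,10],[49,0]]
[[17,10],[20,0],[25,17],[30,0],[44,10],[49,0]]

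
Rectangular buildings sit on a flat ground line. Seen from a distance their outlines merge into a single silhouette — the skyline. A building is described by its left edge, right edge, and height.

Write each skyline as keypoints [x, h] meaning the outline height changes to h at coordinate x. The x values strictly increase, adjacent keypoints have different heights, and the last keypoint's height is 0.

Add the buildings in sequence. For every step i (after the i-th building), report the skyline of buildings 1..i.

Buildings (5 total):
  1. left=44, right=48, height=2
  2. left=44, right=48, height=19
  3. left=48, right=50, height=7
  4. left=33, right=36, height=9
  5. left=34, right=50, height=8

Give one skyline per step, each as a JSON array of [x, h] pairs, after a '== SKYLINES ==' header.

== SKYLINES ==
[[44,2],[48,0]]
[[44,19],[48,0]]
[[44,19],[48,7],[50,0]]
[[33,9],[36,0],[44,19],[48,7],[50,0]]
[[33,9],[36,8],[44,19],[48,8],[50,0]]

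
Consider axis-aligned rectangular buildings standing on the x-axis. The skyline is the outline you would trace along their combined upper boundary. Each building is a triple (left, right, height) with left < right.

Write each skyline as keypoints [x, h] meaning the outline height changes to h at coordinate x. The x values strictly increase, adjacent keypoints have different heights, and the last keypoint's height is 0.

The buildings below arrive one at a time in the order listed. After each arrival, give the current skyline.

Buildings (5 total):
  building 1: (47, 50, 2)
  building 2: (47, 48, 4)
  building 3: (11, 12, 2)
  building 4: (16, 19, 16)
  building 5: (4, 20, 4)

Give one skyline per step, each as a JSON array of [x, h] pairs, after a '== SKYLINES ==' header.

== SKYLINES ==
[[47,2],[50,0]]
[[47,4],[48,2],[50,0]]
[[11,2],[12,0],[47,4],[48,2],[50,0]]
[[11,2],[12,0],[16,16],[19,0],[47,4],[48,2],[50,0]]
[[4,4],[16,16],[19,4],[20,0],[47,4],[48,2],[50,0]]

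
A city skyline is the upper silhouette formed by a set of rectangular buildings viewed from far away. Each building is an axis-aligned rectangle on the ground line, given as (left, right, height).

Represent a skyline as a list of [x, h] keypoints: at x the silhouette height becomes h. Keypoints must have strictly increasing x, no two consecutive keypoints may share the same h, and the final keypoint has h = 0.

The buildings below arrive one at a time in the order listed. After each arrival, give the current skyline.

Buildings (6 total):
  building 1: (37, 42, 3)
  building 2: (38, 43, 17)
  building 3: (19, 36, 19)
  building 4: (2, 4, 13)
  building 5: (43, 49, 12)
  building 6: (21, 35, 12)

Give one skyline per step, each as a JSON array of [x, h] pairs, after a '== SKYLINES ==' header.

== SKYLINES ==
[[37,3],[42,0]]
[[37,3],[38,17],[43,0]]
[[19,19],[36,0],[37,3],[38,17],[43,0]]
[[2,13],[4,0],[19,19],[36,0],[37,3],[38,17],[43,0]]
[[2,13],[4,0],[19,19],[36,0],[37,3],[38,17],[43,12],[49,0]]
[[2,13],[4,0],[19,19],[36,0],[37,3],[38,17],[43,12],[49,0]]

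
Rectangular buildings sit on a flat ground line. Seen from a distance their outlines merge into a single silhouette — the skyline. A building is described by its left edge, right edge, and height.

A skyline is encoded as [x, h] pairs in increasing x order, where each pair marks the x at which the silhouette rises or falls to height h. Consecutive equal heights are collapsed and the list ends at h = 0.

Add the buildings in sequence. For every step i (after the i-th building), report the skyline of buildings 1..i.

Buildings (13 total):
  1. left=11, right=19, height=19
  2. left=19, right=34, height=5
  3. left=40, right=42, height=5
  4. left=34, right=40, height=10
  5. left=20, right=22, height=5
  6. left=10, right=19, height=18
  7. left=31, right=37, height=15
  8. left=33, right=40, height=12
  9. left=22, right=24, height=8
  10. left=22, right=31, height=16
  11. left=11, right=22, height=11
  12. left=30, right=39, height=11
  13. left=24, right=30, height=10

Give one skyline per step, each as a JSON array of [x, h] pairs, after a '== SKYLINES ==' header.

== SKYLINES ==
[[11,19],[19,0]]
[[11,19],[19,5],[34,0]]
[[11,19],[19,5],[34,0],[40,5],[42,0]]
[[11,19],[19,5],[34,10],[40,5],[42,0]]
[[11,19],[19,5],[34,10],[40,5],[42,0]]
[[10,18],[11,19],[19,5],[34,10],[40,5],[42,0]]
[[10,18],[11,19],[19,5],[31,15],[37,10],[40,5],[42,0]]
[[10,18],[11,19],[19,5],[31,15],[37,12],[40,5],[42,0]]
[[10,18],[11,19],[19,5],[22,8],[24,5],[31,15],[37,12],[40,5],[42,0]]
[[10,18],[11,19],[19,5],[22,16],[31,15],[37,12],[40,5],[42,0]]
[[10,18],[11,19],[19,11],[22,16],[31,15],[37,12],[40,5],[42,0]]
[[10,18],[11,19],[19,11],[22,16],[31,15],[37,12],[40,5],[42,0]]
[[10,18],[11,19],[19,11],[22,16],[31,15],[37,12],[40,5],[42,0]]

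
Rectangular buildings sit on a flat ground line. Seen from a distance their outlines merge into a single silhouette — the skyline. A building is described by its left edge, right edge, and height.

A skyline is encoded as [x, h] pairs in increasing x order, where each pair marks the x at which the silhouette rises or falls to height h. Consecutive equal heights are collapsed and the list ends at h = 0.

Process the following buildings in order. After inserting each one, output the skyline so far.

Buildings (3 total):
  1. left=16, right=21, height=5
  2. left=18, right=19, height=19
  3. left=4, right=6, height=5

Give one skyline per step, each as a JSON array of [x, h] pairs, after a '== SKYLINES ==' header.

== SKYLINES ==
[[16,5],[21,0]]
[[16,5],[18,19],[19,5],[21,0]]
[[4,5],[6,0],[16,5],[18,19],[19,5],[21,0]]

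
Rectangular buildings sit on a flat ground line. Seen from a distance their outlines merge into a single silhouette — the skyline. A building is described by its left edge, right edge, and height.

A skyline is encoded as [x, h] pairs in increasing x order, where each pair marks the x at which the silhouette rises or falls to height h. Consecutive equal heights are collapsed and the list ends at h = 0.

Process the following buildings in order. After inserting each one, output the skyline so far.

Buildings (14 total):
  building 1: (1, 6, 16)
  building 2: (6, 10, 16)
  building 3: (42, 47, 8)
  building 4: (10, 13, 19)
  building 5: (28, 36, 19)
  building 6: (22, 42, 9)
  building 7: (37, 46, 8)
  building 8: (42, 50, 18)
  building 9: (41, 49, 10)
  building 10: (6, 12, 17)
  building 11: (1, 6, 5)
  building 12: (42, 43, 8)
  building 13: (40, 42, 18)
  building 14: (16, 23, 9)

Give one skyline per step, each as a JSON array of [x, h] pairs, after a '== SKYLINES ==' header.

== SKYLINES ==
[[1,16],[6,0]]
[[1,16],[10,0]]
[[1,16],[10,0],[42,8],[47,0]]
[[1,16],[10,19],[13,0],[42,8],[47,0]]
[[1,16],[10,19],[13,0],[28,19],[36,0],[42,8],[47,0]]
[[1,16],[10,19],[13,0],[22,9],[28,19],[36,9],[42,8],[47,0]]
[[1,16],[10,19],[13,0],[22,9],[28,19],[36,9],[42,8],[47,0]]
[[1,16],[10,19],[13,0],[22,9],[28,19],[36,9],[42,18],[50,0]]
[[1,16],[10,19],[13,0],[22,9],[28,19],[36,9],[41,10],[42,18],[50,0]]
[[1,16],[6,17],[10,19],[13,0],[22,9],[28,19],[36,9],[41,10],[42,18],[50,0]]
[[1,16],[6,17],[10,19],[13,0],[22,9],[28,19],[36,9],[41,10],[42,18],[50,0]]
[[1,16],[6,17],[10,19],[13,0],[22,9],[28,19],[36,9],[41,10],[42,18],[50,0]]
[[1,16],[6,17],[10,19],[13,0],[22,9],[28,19],[36,9],[40,18],[50,0]]
[[1,16],[6,17],[10,19],[13,0],[16,9],[28,19],[36,9],[40,18],[50,0]]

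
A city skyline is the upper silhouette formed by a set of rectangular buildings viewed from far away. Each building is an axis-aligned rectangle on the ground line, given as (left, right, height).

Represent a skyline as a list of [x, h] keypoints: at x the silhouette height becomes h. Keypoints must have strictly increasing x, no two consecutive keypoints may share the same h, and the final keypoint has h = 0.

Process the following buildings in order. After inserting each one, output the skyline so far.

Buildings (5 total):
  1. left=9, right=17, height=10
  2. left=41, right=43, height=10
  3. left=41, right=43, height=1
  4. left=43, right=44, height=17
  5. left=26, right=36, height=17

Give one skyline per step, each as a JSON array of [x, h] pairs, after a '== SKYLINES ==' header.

== SKYLINES ==
[[9,10],[17,0]]
[[9,10],[17,0],[41,10],[43,0]]
[[9,10],[17,0],[41,10],[43,0]]
[[9,10],[17,0],[41,10],[43,17],[44,0]]
[[9,10],[17,0],[26,17],[36,0],[41,10],[43,17],[44,0]]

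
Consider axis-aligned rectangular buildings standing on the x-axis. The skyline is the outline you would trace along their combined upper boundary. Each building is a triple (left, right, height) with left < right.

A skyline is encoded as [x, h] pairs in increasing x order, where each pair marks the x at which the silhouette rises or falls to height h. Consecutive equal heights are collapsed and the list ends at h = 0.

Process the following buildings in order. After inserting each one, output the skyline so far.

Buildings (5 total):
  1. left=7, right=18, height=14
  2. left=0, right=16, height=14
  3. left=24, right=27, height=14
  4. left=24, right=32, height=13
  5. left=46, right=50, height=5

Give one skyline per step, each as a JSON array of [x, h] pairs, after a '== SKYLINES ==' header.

== SKYLINES ==
[[7,14],[18,0]]
[[0,14],[18,0]]
[[0,14],[18,0],[24,14],[27,0]]
[[0,14],[18,0],[24,14],[27,13],[32,0]]
[[0,14],[18,0],[24,14],[27,13],[32,0],[46,5],[50,0]]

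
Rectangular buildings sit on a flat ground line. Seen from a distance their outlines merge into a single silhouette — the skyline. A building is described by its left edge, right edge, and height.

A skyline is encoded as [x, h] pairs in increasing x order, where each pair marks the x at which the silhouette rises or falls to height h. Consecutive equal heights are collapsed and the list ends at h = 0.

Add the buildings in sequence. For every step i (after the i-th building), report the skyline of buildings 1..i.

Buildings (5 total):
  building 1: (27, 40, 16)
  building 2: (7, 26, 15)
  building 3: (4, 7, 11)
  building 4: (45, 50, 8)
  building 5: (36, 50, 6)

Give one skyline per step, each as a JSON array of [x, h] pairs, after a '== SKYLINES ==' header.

== SKYLINES ==
[[27,16],[40,0]]
[[7,15],[26,0],[27,16],[40,0]]
[[4,11],[7,15],[26,0],[27,16],[40,0]]
[[4,11],[7,15],[26,0],[27,16],[40,0],[45,8],[50,0]]
[[4,11],[7,15],[26,0],[27,16],[40,6],[45,8],[50,0]]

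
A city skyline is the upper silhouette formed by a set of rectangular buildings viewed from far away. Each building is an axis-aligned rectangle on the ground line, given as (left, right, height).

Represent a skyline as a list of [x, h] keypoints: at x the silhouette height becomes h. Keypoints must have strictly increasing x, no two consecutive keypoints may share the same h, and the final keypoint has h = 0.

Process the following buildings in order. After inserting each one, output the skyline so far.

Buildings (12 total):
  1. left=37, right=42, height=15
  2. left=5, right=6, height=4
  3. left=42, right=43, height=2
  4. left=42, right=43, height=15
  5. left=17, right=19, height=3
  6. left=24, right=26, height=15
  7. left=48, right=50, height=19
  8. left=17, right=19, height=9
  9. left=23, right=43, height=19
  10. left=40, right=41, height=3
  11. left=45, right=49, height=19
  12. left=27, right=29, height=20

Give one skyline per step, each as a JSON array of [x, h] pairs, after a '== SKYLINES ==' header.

== SKYLINES ==
[[37,15],[42,0]]
[[5,4],[6,0],[37,15],[42,0]]
[[5,4],[6,0],[37,15],[42,2],[43,0]]
[[5,4],[6,0],[37,15],[43,0]]
[[5,4],[6,0],[17,3],[19,0],[37,15],[43,0]]
[[5,4],[6,0],[17,3],[19,0],[24,15],[26,0],[37,15],[43,0]]
[[5,4],[6,0],[17,3],[19,0],[24,15],[26,0],[37,15],[43,0],[48,19],[50,0]]
[[5,4],[6,0],[17,9],[19,0],[24,15],[26,0],[37,15],[43,0],[48,19],[50,0]]
[[5,4],[6,0],[17,9],[19,0],[23,19],[43,0],[48,19],[50,0]]
[[5,4],[6,0],[17,9],[19,0],[23,19],[43,0],[48,19],[50,0]]
[[5,4],[6,0],[17,9],[19,0],[23,19],[43,0],[45,19],[50,0]]
[[5,4],[6,0],[17,9],[19,0],[23,19],[27,20],[29,19],[43,0],[45,19],[50,0]]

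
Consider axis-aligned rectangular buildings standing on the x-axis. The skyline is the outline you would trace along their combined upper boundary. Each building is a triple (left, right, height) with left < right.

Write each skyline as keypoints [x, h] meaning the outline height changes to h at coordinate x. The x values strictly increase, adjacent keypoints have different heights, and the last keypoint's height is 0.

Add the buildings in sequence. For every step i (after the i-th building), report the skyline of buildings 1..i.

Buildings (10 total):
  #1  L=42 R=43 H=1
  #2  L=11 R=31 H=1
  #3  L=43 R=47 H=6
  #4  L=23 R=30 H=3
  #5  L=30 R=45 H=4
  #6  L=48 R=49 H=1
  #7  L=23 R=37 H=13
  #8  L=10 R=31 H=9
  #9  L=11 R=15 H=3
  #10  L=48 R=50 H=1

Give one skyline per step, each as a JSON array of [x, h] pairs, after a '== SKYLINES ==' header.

== SKYLINES ==
[[42,1],[43,0]]
[[11,1],[31,0],[42,1],[43,0]]
[[11,1],[31,0],[42,1],[43,6],[47,0]]
[[11,1],[23,3],[30,1],[31,0],[42,1],[43,6],[47,0]]
[[11,1],[23,3],[30,4],[43,6],[47,0]]
[[11,1],[23,3],[30,4],[43,6],[47,0],[48,1],[49,0]]
[[11,1],[23,13],[37,4],[43,6],[47,0],[48,1],[49,0]]
[[10,9],[23,13],[37,4],[43,6],[47,0],[48,1],[49,0]]
[[10,9],[23,13],[37,4],[43,6],[47,0],[48,1],[49,0]]
[[10,9],[23,13],[37,4],[43,6],[47,0],[48,1],[50,0]]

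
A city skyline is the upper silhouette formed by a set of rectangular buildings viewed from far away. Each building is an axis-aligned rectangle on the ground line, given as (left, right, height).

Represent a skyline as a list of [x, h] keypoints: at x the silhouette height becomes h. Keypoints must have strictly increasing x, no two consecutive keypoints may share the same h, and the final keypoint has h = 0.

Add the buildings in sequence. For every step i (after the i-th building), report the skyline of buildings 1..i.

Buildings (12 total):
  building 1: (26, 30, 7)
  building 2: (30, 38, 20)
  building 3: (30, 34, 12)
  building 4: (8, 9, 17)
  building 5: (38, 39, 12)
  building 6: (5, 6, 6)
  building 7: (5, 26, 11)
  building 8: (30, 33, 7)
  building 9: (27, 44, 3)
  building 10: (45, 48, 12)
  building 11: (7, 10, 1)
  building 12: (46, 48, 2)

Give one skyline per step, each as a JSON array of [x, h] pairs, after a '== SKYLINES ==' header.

== SKYLINES ==
[[26,7],[30,0]]
[[26,7],[30,20],[38,0]]
[[26,7],[30,20],[38,0]]
[[8,17],[9,0],[26,7],[30,20],[38,0]]
[[8,17],[9,0],[26,7],[30,20],[38,12],[39,0]]
[[5,6],[6,0],[8,17],[9,0],[26,7],[30,20],[38,12],[39,0]]
[[5,11],[8,17],[9,11],[26,7],[30,20],[38,12],[39,0]]
[[5,11],[8,17],[9,11],[26,7],[30,20],[38,12],[39,0]]
[[5,11],[8,17],[9,11],[26,7],[30,20],[38,12],[39,3],[44,0]]
[[5,11],[8,17],[9,11],[26,7],[30,20],[38,12],[39,3],[44,0],[45,12],[48,0]]
[[5,11],[8,17],[9,11],[26,7],[30,20],[38,12],[39,3],[44,0],[45,12],[48,0]]
[[5,11],[8,17],[9,11],[26,7],[30,20],[38,12],[39,3],[44,0],[45,12],[48,0]]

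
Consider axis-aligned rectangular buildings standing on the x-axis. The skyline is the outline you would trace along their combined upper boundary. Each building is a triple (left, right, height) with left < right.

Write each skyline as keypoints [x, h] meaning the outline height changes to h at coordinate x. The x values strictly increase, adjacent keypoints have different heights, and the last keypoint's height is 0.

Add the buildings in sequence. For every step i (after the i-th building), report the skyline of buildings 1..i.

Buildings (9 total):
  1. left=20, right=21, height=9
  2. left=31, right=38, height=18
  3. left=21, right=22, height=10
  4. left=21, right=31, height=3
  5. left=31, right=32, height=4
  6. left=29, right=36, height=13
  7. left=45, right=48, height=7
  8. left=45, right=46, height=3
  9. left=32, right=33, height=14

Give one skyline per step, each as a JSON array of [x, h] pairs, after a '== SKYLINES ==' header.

== SKYLINES ==
[[20,9],[21,0]]
[[20,9],[21,0],[31,18],[38,0]]
[[20,9],[21,10],[22,0],[31,18],[38,0]]
[[20,9],[21,10],[22,3],[31,18],[38,0]]
[[20,9],[21,10],[22,3],[31,18],[38,0]]
[[20,9],[21,10],[22,3],[29,13],[31,18],[38,0]]
[[20,9],[21,10],[22,3],[29,13],[31,18],[38,0],[45,7],[48,0]]
[[20,9],[21,10],[22,3],[29,13],[31,18],[38,0],[45,7],[48,0]]
[[20,9],[21,10],[22,3],[29,13],[31,18],[38,0],[45,7],[48,0]]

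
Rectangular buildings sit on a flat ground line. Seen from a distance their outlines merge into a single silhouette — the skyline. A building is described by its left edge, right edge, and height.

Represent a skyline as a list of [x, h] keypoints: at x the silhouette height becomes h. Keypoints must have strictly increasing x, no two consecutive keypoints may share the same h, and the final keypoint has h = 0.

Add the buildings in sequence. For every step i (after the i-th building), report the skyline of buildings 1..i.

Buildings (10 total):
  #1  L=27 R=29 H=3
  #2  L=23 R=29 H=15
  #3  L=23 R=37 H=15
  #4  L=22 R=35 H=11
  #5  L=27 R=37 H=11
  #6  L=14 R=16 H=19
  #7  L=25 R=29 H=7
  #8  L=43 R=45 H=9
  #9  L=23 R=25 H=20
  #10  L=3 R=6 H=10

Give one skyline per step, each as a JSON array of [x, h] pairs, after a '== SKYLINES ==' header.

== SKYLINES ==
[[27,3],[29,0]]
[[23,15],[29,0]]
[[23,15],[37,0]]
[[22,11],[23,15],[37,0]]
[[22,11],[23,15],[37,0]]
[[14,19],[16,0],[22,11],[23,15],[37,0]]
[[14,19],[16,0],[22,11],[23,15],[37,0]]
[[14,19],[16,0],[22,11],[23,15],[37,0],[43,9],[45,0]]
[[14,19],[16,0],[22,11],[23,20],[25,15],[37,0],[43,9],[45,0]]
[[3,10],[6,0],[14,19],[16,0],[22,11],[23,20],[25,15],[37,0],[43,9],[45,0]]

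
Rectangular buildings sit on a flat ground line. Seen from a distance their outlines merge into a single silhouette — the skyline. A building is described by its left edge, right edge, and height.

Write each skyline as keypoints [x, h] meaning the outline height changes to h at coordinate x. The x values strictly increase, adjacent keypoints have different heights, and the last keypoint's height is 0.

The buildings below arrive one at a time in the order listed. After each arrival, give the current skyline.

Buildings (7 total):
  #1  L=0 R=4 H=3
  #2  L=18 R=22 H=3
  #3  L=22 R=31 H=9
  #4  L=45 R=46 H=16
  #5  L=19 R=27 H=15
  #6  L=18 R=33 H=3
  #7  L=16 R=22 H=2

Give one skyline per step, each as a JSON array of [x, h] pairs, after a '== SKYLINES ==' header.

== SKYLINES ==
[[0,3],[4,0]]
[[0,3],[4,0],[18,3],[22,0]]
[[0,3],[4,0],[18,3],[22,9],[31,0]]
[[0,3],[4,0],[18,3],[22,9],[31,0],[45,16],[46,0]]
[[0,3],[4,0],[18,3],[19,15],[27,9],[31,0],[45,16],[46,0]]
[[0,3],[4,0],[18,3],[19,15],[27,9],[31,3],[33,0],[45,16],[46,0]]
[[0,3],[4,0],[16,2],[18,3],[19,15],[27,9],[31,3],[33,0],[45,16],[46,0]]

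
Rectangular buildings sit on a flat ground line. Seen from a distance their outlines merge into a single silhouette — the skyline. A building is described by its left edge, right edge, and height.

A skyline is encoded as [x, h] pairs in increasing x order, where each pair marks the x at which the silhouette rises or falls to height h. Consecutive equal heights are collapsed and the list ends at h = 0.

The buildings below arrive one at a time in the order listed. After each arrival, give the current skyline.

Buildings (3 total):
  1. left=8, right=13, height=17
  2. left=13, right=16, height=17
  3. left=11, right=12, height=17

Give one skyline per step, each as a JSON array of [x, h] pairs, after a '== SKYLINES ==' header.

== SKYLINES ==
[[8,17],[13,0]]
[[8,17],[16,0]]
[[8,17],[16,0]]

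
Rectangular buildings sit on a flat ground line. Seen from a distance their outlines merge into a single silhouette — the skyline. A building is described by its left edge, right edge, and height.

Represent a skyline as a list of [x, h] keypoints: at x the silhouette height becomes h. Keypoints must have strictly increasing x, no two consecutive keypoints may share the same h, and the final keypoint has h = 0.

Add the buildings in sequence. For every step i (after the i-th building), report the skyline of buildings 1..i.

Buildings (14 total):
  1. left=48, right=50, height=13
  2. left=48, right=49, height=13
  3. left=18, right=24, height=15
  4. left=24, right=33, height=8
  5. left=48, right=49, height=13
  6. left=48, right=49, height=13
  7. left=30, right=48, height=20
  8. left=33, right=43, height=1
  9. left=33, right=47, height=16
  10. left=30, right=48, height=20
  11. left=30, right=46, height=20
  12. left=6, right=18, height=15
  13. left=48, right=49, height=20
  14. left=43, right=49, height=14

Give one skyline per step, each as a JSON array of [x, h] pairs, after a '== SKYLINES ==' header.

== SKYLINES ==
[[48,13],[50,0]]
[[48,13],[50,0]]
[[18,15],[24,0],[48,13],[50,0]]
[[18,15],[24,8],[33,0],[48,13],[50,0]]
[[18,15],[24,8],[33,0],[48,13],[50,0]]
[[18,15],[24,8],[33,0],[48,13],[50,0]]
[[18,15],[24,8],[30,20],[48,13],[50,0]]
[[18,15],[24,8],[30,20],[48,13],[50,0]]
[[18,15],[24,8],[30,20],[48,13],[50,0]]
[[18,15],[24,8],[30,20],[48,13],[50,0]]
[[18,15],[24,8],[30,20],[48,13],[50,0]]
[[6,15],[24,8],[30,20],[48,13],[50,0]]
[[6,15],[24,8],[30,20],[49,13],[50,0]]
[[6,15],[24,8],[30,20],[49,13],[50,0]]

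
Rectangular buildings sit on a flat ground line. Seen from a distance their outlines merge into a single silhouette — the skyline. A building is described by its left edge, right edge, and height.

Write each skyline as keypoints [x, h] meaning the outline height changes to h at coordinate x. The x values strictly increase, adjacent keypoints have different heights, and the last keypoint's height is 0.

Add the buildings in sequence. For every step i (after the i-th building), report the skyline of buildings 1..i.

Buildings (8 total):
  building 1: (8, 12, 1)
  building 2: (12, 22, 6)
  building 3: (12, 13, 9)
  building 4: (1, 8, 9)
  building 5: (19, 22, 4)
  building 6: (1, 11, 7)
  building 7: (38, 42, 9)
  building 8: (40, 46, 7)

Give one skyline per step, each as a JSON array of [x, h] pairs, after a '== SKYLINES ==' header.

== SKYLINES ==
[[8,1],[12,0]]
[[8,1],[12,6],[22,0]]
[[8,1],[12,9],[13,6],[22,0]]
[[1,9],[8,1],[12,9],[13,6],[22,0]]
[[1,9],[8,1],[12,9],[13,6],[22,0]]
[[1,9],[8,7],[11,1],[12,9],[13,6],[22,0]]
[[1,9],[8,7],[11,1],[12,9],[13,6],[22,0],[38,9],[42,0]]
[[1,9],[8,7],[11,1],[12,9],[13,6],[22,0],[38,9],[42,7],[46,0]]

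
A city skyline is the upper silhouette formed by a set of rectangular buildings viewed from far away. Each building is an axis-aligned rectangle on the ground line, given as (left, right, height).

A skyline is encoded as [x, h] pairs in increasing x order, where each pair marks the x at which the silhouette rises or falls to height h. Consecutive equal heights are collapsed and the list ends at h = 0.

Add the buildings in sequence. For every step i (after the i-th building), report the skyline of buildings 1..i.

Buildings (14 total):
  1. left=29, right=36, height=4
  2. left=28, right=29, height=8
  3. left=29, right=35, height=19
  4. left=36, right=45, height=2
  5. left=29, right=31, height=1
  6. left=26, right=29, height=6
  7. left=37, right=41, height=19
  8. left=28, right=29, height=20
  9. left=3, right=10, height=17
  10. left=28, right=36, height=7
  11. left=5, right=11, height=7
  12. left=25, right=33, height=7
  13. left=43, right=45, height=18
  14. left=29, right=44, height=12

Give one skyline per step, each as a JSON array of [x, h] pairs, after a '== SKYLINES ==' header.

== SKYLINES ==
[[29,4],[36,0]]
[[28,8],[29,4],[36,0]]
[[28,8],[29,19],[35,4],[36,0]]
[[28,8],[29,19],[35,4],[36,2],[45,0]]
[[28,8],[29,19],[35,4],[36,2],[45,0]]
[[26,6],[28,8],[29,19],[35,4],[36,2],[45,0]]
[[26,6],[28,8],[29,19],[35,4],[36,2],[37,19],[41,2],[45,0]]
[[26,6],[28,20],[29,19],[35,4],[36,2],[37,19],[41,2],[45,0]]
[[3,17],[10,0],[26,6],[28,20],[29,19],[35,4],[36,2],[37,19],[41,2],[45,0]]
[[3,17],[10,0],[26,6],[28,20],[29,19],[35,7],[36,2],[37,19],[41,2],[45,0]]
[[3,17],[10,7],[11,0],[26,6],[28,20],[29,19],[35,7],[36,2],[37,19],[41,2],[45,0]]
[[3,17],[10,7],[11,0],[25,7],[28,20],[29,19],[35,7],[36,2],[37,19],[41,2],[45,0]]
[[3,17],[10,7],[11,0],[25,7],[28,20],[29,19],[35,7],[36,2],[37,19],[41,2],[43,18],[45,0]]
[[3,17],[10,7],[11,0],[25,7],[28,20],[29,19],[35,12],[37,19],[41,12],[43,18],[45,0]]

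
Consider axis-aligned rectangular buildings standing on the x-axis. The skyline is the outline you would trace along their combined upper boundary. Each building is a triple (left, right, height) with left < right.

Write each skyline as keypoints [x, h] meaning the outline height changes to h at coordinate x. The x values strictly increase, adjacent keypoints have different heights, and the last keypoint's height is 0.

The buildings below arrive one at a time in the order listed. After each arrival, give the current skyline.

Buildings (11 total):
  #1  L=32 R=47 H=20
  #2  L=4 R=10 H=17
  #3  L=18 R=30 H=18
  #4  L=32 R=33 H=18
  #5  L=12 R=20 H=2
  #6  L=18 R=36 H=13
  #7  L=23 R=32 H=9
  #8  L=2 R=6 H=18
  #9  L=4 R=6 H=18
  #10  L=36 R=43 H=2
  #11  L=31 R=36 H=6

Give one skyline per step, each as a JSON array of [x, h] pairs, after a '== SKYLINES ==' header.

== SKYLINES ==
[[32,20],[47,0]]
[[4,17],[10,0],[32,20],[47,0]]
[[4,17],[10,0],[18,18],[30,0],[32,20],[47,0]]
[[4,17],[10,0],[18,18],[30,0],[32,20],[47,0]]
[[4,17],[10,0],[12,2],[18,18],[30,0],[32,20],[47,0]]
[[4,17],[10,0],[12,2],[18,18],[30,13],[32,20],[47,0]]
[[4,17],[10,0],[12,2],[18,18],[30,13],[32,20],[47,0]]
[[2,18],[6,17],[10,0],[12,2],[18,18],[30,13],[32,20],[47,0]]
[[2,18],[6,17],[10,0],[12,2],[18,18],[30,13],[32,20],[47,0]]
[[2,18],[6,17],[10,0],[12,2],[18,18],[30,13],[32,20],[47,0]]
[[2,18],[6,17],[10,0],[12,2],[18,18],[30,13],[32,20],[47,0]]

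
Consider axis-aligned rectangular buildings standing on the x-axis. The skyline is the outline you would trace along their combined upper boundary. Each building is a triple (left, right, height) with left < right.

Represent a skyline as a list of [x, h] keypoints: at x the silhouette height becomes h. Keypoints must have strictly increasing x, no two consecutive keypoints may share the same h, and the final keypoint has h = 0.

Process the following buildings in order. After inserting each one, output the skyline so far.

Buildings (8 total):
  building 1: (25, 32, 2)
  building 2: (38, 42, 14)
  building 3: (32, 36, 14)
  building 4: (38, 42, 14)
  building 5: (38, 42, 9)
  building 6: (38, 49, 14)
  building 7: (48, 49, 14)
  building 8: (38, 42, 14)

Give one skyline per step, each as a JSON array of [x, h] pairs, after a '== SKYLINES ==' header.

== SKYLINES ==
[[25,2],[32,0]]
[[25,2],[32,0],[38,14],[42,0]]
[[25,2],[32,14],[36,0],[38,14],[42,0]]
[[25,2],[32,14],[36,0],[38,14],[42,0]]
[[25,2],[32,14],[36,0],[38,14],[42,0]]
[[25,2],[32,14],[36,0],[38,14],[49,0]]
[[25,2],[32,14],[36,0],[38,14],[49,0]]
[[25,2],[32,14],[36,0],[38,14],[49,0]]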